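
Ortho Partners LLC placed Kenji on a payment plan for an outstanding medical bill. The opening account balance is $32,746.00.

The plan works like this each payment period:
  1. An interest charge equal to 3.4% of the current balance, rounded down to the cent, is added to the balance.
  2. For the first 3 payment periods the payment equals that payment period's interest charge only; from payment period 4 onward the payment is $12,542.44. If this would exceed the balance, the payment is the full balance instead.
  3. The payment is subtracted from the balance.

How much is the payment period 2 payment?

Payment period 1: $32,746.00 +$1,113.36 interest = $33,859.36; pay $1,113.36 → $32,746.00
Payment period 2: $32,746.00 +$1,113.36 interest = $33,859.36; pay $1,113.36 → $32,746.00

$1,113.36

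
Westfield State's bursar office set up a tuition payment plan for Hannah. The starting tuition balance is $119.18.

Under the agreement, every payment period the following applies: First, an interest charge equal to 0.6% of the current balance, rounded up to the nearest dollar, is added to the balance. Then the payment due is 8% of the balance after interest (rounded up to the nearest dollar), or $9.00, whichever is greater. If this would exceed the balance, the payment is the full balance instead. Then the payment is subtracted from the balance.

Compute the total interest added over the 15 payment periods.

$15.00

Payment period 1: opening $119.18; interest $1.00 → $120.18; payment $10.00; balance $110.18
Payment period 2: opening $110.18; interest $1.00 → $111.18; payment $9.00; balance $102.18
Payment period 3: opening $102.18; interest $1.00 → $103.18; payment $9.00; balance $94.18
Payment period 4: opening $94.18; interest $1.00 → $95.18; payment $9.00; balance $86.18
Payment period 5: opening $86.18; interest $1.00 → $87.18; payment $9.00; balance $78.18
Payment period 6: opening $78.18; interest $1.00 → $79.18; payment $9.00; balance $70.18
Payment period 7: opening $70.18; interest $1.00 → $71.18; payment $9.00; balance $62.18
Payment period 8: opening $62.18; interest $1.00 → $63.18; payment $9.00; balance $54.18
Payment period 9: opening $54.18; interest $1.00 → $55.18; payment $9.00; balance $46.18
Payment period 10: opening $46.18; interest $1.00 → $47.18; payment $9.00; balance $38.18
Payment period 11: opening $38.18; interest $1.00 → $39.18; payment $9.00; balance $30.18
Payment period 12: opening $30.18; interest $1.00 → $31.18; payment $9.00; balance $22.18
Payment period 13: opening $22.18; interest $1.00 → $23.18; payment $9.00; balance $14.18
Payment period 14: opening $14.18; interest $1.00 → $15.18; payment $9.00; balance $6.18
Payment period 15: opening $6.18; interest $1.00 → $7.18; payment $7.18; balance $0.00
Total interest: $1.00 + $1.00 + $1.00 + $1.00 + $1.00 + $1.00 + $1.00 + $1.00 + $1.00 + $1.00 + $1.00 + $1.00 + $1.00 + $1.00 + $1.00 = $15.00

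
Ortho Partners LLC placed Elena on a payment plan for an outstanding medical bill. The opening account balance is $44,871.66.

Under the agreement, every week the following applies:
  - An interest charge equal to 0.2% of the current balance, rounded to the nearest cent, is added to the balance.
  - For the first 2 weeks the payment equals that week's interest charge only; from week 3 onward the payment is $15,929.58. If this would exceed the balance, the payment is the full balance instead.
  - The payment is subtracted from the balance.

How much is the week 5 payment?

$13,186.62

Week 1: opening $44,871.66; interest $89.74 → $44,961.40; payment $89.74; balance $44,871.66
Week 2: opening $44,871.66; interest $89.74 → $44,961.40; payment $89.74; balance $44,871.66
Week 3: opening $44,871.66; interest $89.74 → $44,961.40; payment $15,929.58; balance $29,031.82
Week 4: opening $29,031.82; interest $58.06 → $29,089.88; payment $15,929.58; balance $13,160.30
Week 5: opening $13,160.30; interest $26.32 → $13,186.62; payment $13,186.62; balance $0.00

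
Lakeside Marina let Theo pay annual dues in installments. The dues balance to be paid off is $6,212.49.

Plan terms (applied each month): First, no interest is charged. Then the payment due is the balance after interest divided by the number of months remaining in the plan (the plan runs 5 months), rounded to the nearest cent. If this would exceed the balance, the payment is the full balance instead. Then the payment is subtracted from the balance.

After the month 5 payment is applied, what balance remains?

Month 1: opening $6,212.49; payment $1,242.50; balance $4,969.99
Month 2: opening $4,969.99; payment $1,242.50; balance $3,727.49
Month 3: opening $3,727.49; payment $1,242.50; balance $2,484.99
Month 4: opening $2,484.99; payment $1,242.50; balance $1,242.49
Month 5: opening $1,242.49; payment $1,242.49; balance $0.00

$0.00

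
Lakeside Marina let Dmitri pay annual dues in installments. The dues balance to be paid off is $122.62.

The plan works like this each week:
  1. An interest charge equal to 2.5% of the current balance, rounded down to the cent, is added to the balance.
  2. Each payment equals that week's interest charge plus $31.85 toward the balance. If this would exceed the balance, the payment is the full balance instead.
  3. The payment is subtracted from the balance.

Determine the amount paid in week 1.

$34.91

# | Opening | Interest | Payment | End bal
1 | $122.62 | $3.06 | $34.91 | $90.77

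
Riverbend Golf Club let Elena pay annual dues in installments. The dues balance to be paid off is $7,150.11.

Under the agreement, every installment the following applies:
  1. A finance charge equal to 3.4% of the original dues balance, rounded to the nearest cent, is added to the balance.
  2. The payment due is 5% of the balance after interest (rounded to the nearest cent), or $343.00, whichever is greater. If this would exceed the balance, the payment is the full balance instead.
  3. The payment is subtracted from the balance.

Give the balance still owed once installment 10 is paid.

$6,078.01

# | Opening | Interest | Payment | End bal
1 | $7,150.11 | $243.10 | $369.66 | $7,023.55
2 | $7,023.55 | $243.10 | $363.33 | $6,903.32
3 | $6,903.32 | $243.10 | $357.32 | $6,789.10
4 | $6,789.10 | $243.10 | $351.61 | $6,680.59
5 | $6,680.59 | $243.10 | $346.18 | $6,577.51
6 | $6,577.51 | $243.10 | $343.00 | $6,477.61
7 | $6,477.61 | $243.10 | $343.00 | $6,377.71
8 | $6,377.71 | $243.10 | $343.00 | $6,277.81
9 | $6,277.81 | $243.10 | $343.00 | $6,177.91
10 | $6,177.91 | $243.10 | $343.00 | $6,078.01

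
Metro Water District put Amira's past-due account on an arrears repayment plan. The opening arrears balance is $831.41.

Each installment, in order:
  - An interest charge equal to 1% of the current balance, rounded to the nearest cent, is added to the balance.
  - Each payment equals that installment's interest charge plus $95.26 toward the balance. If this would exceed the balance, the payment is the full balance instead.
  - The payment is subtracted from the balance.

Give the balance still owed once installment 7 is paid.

Installment 1: opening $831.41; interest $8.31 → $839.72; payment $103.57; balance $736.15
Installment 2: opening $736.15; interest $7.36 → $743.51; payment $102.62; balance $640.89
Installment 3: opening $640.89; interest $6.41 → $647.30; payment $101.67; balance $545.63
Installment 4: opening $545.63; interest $5.46 → $551.09; payment $100.72; balance $450.37
Installment 5: opening $450.37; interest $4.50 → $454.87; payment $99.76; balance $355.11
Installment 6: opening $355.11; interest $3.55 → $358.66; payment $98.81; balance $259.85
Installment 7: opening $259.85; interest $2.60 → $262.45; payment $97.86; balance $164.59

$164.59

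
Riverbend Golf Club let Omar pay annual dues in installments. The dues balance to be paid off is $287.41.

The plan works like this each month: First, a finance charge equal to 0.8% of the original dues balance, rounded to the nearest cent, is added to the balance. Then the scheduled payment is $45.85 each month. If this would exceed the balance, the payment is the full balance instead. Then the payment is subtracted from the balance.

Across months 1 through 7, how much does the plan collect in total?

$303.51

Month 1: opening $287.41; interest $2.30 → $289.71; payment $45.85; balance $243.86
Month 2: opening $243.86; interest $2.30 → $246.16; payment $45.85; balance $200.31
Month 3: opening $200.31; interest $2.30 → $202.61; payment $45.85; balance $156.76
Month 4: opening $156.76; interest $2.30 → $159.06; payment $45.85; balance $113.21
Month 5: opening $113.21; interest $2.30 → $115.51; payment $45.85; balance $69.66
Month 6: opening $69.66; interest $2.30 → $71.96; payment $45.85; balance $26.11
Month 7: opening $26.11; interest $2.30 → $28.41; payment $28.41; balance $0.00
Total paid: $303.51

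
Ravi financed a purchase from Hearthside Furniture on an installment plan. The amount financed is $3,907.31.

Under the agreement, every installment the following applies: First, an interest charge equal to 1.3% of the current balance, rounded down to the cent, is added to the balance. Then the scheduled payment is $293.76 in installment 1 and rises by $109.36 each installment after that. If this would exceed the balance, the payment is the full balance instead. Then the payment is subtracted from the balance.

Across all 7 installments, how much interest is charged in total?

$237.33

Installment 1: opening $3,907.31; interest $50.79 → $3,958.10; payment $293.76; balance $3,664.34
Installment 2: opening $3,664.34; interest $47.63 → $3,711.97; payment $403.12; balance $3,308.85
Installment 3: opening $3,308.85; interest $43.01 → $3,351.86; payment $512.48; balance $2,839.38
Installment 4: opening $2,839.38; interest $36.91 → $2,876.29; payment $621.84; balance $2,254.45
Installment 5: opening $2,254.45; interest $29.30 → $2,283.75; payment $731.20; balance $1,552.55
Installment 6: opening $1,552.55; interest $20.18 → $1,572.73; payment $840.56; balance $732.17
Installment 7: opening $732.17; interest $9.51 → $741.68; payment $741.68; balance $0.00
Total interest: $50.79 + $47.63 + $43.01 + $36.91 + $29.30 + $20.18 + $9.51 = $237.33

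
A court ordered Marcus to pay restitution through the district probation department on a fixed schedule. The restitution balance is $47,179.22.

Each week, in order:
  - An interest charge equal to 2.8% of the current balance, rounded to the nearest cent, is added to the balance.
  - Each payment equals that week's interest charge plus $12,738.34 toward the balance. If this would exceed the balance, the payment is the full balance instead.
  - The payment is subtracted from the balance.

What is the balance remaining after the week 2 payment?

$21,702.54

Week 1: $47,179.22 +$1,321.02 interest = $48,500.24; pay $14,059.36 → $34,440.88
Week 2: $34,440.88 +$964.34 interest = $35,405.22; pay $13,702.68 → $21,702.54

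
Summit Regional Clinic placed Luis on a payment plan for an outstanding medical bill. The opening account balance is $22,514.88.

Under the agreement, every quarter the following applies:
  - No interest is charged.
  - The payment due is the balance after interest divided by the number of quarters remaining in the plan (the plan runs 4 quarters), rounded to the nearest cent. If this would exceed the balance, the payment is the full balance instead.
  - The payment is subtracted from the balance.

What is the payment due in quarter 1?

$5,628.72

Quarter 1: opening $22,514.88; payment $5,628.72; balance $16,886.16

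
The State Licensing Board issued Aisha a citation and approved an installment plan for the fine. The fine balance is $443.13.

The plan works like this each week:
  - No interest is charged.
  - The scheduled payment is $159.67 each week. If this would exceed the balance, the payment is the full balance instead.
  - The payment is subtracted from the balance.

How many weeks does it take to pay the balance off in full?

Week 1: opening $443.13; payment $159.67; balance $283.46
Week 2: opening $283.46; payment $159.67; balance $123.79
Week 3: opening $123.79; payment $123.79; balance $0.00
Balance reaches $0.00 in week 3.

3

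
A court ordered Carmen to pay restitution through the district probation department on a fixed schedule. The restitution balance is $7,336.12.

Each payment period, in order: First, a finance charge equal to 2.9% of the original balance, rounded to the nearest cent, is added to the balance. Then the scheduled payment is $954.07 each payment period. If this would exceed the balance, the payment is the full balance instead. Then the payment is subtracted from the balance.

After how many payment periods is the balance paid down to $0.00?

# | Opening | Interest | Payment | End bal
1 | $7,336.12 | $212.75 | $954.07 | $6,594.80
2 | $6,594.80 | $212.75 | $954.07 | $5,853.48
3 | $5,853.48 | $212.75 | $954.07 | $5,112.16
4 | $5,112.16 | $212.75 | $954.07 | $4,370.84
5 | $4,370.84 | $212.75 | $954.07 | $3,629.52
6 | $3,629.52 | $212.75 | $954.07 | $2,888.20
7 | $2,888.20 | $212.75 | $954.07 | $2,146.88
8 | $2,146.88 | $212.75 | $954.07 | $1,405.56
9 | $1,405.56 | $212.75 | $954.07 | $664.24
10 | $664.24 | $212.75 | $876.99 | $0.00
Balance reaches $0.00 in payment period 10.

10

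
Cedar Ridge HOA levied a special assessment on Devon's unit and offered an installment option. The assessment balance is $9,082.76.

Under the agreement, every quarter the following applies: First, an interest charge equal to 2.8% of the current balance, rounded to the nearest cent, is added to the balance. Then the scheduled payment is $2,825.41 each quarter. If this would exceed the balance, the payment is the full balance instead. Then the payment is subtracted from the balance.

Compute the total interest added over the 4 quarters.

$577.21

# | Opening | Interest | Payment | End bal
1 | $9,082.76 | $254.32 | $2,825.41 | $6,511.67
2 | $6,511.67 | $182.33 | $2,825.41 | $3,868.59
3 | $3,868.59 | $108.32 | $2,825.41 | $1,151.50
4 | $1,151.50 | $32.24 | $1,183.74 | $0.00
Total interest: $254.32 + $182.33 + $108.32 + $32.24 = $577.21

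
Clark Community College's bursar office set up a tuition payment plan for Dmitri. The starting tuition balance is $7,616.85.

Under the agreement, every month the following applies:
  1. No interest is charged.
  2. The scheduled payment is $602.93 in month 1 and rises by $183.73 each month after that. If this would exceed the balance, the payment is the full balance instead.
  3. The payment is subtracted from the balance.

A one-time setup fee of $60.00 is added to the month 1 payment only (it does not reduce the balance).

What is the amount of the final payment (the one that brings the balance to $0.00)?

Month 1: $7,616.85 − $602.93 (+ $60.00 fee) → $7,013.92
Month 2: $7,013.92 − $786.66 → $6,227.26
Month 3: $6,227.26 − $970.39 → $5,256.87
Month 4: $5,256.87 − $1,154.12 → $4,102.75
Month 5: $4,102.75 − $1,337.85 → $2,764.90
Month 6: $2,764.90 − $1,521.58 → $1,243.32
Month 7: $1,243.32 − $1,243.32 → $0.00

$1,243.32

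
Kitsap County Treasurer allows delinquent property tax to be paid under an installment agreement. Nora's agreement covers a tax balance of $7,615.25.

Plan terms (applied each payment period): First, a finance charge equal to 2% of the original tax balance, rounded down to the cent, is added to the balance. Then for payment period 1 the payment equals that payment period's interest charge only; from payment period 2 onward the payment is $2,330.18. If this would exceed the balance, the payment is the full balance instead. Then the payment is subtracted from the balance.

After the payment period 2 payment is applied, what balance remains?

Payment period 1: $7,615.25 +$152.30 interest = $7,767.55; pay $152.30 → $7,615.25
Payment period 2: $7,615.25 +$152.30 interest = $7,767.55; pay $2,330.18 → $5,437.37

$5,437.37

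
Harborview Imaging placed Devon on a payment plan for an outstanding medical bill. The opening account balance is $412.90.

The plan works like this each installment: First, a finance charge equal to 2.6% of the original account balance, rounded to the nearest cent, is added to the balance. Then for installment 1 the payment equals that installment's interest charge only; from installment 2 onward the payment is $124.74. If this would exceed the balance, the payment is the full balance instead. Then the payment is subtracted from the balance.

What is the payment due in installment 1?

Installment 1: $412.90 +$10.74 interest = $423.64; pay $10.74 → $412.90

$10.74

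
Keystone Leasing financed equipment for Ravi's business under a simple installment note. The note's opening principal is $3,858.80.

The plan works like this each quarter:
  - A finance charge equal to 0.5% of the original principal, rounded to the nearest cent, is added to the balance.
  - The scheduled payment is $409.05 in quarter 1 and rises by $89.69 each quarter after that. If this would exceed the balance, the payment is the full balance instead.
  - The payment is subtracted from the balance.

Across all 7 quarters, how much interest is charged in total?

Quarter 1: $3,858.80 +$19.29 interest = $3,878.09; pay $409.05 → $3,469.04
Quarter 2: $3,469.04 +$19.29 interest = $3,488.33; pay $498.74 → $2,989.59
Quarter 3: $2,989.59 +$19.29 interest = $3,008.88; pay $588.43 → $2,420.45
Quarter 4: $2,420.45 +$19.29 interest = $2,439.74; pay $678.12 → $1,761.62
Quarter 5: $1,761.62 +$19.29 interest = $1,780.91; pay $767.81 → $1,013.10
Quarter 6: $1,013.10 +$19.29 interest = $1,032.39; pay $857.50 → $174.89
Quarter 7: $174.89 +$19.29 interest = $194.18; pay $194.18 → $0.00
Total interest: $19.29 + $19.29 + $19.29 + $19.29 + $19.29 + $19.29 + $19.29 = $135.03

$135.03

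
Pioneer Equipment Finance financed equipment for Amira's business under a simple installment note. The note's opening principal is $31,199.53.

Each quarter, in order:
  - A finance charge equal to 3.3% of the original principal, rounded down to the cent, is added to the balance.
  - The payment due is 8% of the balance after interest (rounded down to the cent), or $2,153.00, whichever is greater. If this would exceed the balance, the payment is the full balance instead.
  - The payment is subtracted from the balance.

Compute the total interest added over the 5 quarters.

Quarter 1: $31,199.53 +$1,029.58 interest = $32,229.11; pay $2,578.32 → $29,650.79
Quarter 2: $29,650.79 +$1,029.58 interest = $30,680.37; pay $2,454.42 → $28,225.95
Quarter 3: $28,225.95 +$1,029.58 interest = $29,255.53; pay $2,340.44 → $26,915.09
Quarter 4: $26,915.09 +$1,029.58 interest = $27,944.67; pay $2,235.57 → $25,709.10
Quarter 5: $25,709.10 +$1,029.58 interest = $26,738.68; pay $2,153.00 → $24,585.68
Total interest: $1,029.58 + $1,029.58 + $1,029.58 + $1,029.58 + $1,029.58 = $5,147.90

$5,147.90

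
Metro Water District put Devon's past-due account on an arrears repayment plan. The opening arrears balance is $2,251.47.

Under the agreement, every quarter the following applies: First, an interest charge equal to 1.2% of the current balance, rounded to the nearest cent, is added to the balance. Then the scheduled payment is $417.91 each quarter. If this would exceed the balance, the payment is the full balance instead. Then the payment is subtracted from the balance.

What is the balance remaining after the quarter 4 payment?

$659.54

Quarter 1: opening $2,251.47; interest $27.02 → $2,278.49; payment $417.91; balance $1,860.58
Quarter 2: opening $1,860.58; interest $22.33 → $1,882.91; payment $417.91; balance $1,465.00
Quarter 3: opening $1,465.00; interest $17.58 → $1,482.58; payment $417.91; balance $1,064.67
Quarter 4: opening $1,064.67; interest $12.78 → $1,077.45; payment $417.91; balance $659.54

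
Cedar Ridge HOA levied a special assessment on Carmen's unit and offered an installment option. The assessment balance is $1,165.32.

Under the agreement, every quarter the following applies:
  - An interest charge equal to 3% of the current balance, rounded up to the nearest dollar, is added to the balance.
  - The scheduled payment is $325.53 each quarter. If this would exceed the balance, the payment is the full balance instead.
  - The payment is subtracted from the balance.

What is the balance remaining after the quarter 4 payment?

$0.00

Quarter 1: opening $1,165.32; interest $35.00 → $1,200.32; payment $325.53; balance $874.79
Quarter 2: opening $874.79; interest $27.00 → $901.79; payment $325.53; balance $576.26
Quarter 3: opening $576.26; interest $18.00 → $594.26; payment $325.53; balance $268.73
Quarter 4: opening $268.73; interest $9.00 → $277.73; payment $277.73; balance $0.00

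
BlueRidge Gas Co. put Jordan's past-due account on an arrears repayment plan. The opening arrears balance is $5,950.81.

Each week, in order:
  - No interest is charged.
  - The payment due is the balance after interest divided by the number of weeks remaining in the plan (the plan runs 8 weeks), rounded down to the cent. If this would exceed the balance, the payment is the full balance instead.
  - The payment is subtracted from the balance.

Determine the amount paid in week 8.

Week 1: opening $5,950.81; payment $743.85; balance $5,206.96
Week 2: opening $5,206.96; payment $743.85; balance $4,463.11
Week 3: opening $4,463.11; payment $743.85; balance $3,719.26
Week 4: opening $3,719.26; payment $743.85; balance $2,975.41
Week 5: opening $2,975.41; payment $743.85; balance $2,231.56
Week 6: opening $2,231.56; payment $743.85; balance $1,487.71
Week 7: opening $1,487.71; payment $743.85; balance $743.86
Week 8: opening $743.86; payment $743.86; balance $0.00

$743.86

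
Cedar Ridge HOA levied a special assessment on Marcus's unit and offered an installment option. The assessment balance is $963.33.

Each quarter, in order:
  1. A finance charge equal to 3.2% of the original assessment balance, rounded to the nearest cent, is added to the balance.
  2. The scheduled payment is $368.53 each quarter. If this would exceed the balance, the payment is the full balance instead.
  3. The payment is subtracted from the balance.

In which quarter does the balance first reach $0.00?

Quarter 1: opening $963.33; interest $30.83 → $994.16; payment $368.53; balance $625.63
Quarter 2: opening $625.63; interest $30.83 → $656.46; payment $368.53; balance $287.93
Quarter 3: opening $287.93; interest $30.83 → $318.76; payment $318.76; balance $0.00
Balance reaches $0.00 in quarter 3.

3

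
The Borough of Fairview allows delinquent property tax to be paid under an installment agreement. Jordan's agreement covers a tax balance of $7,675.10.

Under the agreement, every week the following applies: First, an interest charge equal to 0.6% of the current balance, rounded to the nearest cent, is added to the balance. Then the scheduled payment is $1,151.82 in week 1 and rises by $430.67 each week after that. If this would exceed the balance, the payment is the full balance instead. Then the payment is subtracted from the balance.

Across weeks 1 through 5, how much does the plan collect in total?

$7,812.70

Week 1: $7,675.10 +$46.05 interest = $7,721.15; pay $1,151.82 → $6,569.33
Week 2: $6,569.33 +$39.42 interest = $6,608.75; pay $1,582.49 → $5,026.26
Week 3: $5,026.26 +$30.16 interest = $5,056.42; pay $2,013.16 → $3,043.26
Week 4: $3,043.26 +$18.26 interest = $3,061.52; pay $2,443.83 → $617.69
Week 5: $617.69 +$3.71 interest = $621.40; pay $621.40 → $0.00
Total paid: $7,812.70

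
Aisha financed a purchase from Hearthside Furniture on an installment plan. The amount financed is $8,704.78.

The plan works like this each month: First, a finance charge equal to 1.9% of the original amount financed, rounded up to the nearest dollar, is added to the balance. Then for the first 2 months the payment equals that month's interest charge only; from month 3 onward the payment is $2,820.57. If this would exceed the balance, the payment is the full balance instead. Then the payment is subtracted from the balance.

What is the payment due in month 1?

Month 1: opening $8,704.78; interest $166.00 → $8,870.78; payment $166.00; balance $8,704.78

$166.00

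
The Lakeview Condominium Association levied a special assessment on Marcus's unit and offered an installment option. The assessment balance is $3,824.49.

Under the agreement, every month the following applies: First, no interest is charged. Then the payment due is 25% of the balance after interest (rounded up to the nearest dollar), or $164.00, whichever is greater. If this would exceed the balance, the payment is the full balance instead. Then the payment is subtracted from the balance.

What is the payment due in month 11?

$16.49

Month 1: opening $3,824.49; payment $957.00; balance $2,867.49
Month 2: opening $2,867.49; payment $717.00; balance $2,150.49
Month 3: opening $2,150.49; payment $538.00; balance $1,612.49
Month 4: opening $1,612.49; payment $404.00; balance $1,208.49
Month 5: opening $1,208.49; payment $303.00; balance $905.49
Month 6: opening $905.49; payment $227.00; balance $678.49
Month 7: opening $678.49; payment $170.00; balance $508.49
Month 8: opening $508.49; payment $164.00; balance $344.49
Month 9: opening $344.49; payment $164.00; balance $180.49
Month 10: opening $180.49; payment $164.00; balance $16.49
Month 11: opening $16.49; payment $16.49; balance $0.00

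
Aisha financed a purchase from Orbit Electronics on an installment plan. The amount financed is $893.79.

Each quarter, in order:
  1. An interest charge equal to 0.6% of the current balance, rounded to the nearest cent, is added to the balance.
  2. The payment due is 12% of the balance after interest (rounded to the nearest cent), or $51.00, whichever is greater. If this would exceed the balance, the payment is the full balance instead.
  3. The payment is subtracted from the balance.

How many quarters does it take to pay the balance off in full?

15

Quarter 1: $893.79 +$5.36 interest = $899.15; pay $107.90 → $791.25
Quarter 2: $791.25 +$4.75 interest = $796.00; pay $95.52 → $700.48
Quarter 3: $700.48 +$4.20 interest = $704.68; pay $84.56 → $620.12
Quarter 4: $620.12 +$3.72 interest = $623.84; pay $74.86 → $548.98
Quarter 5: $548.98 +$3.29 interest = $552.27; pay $66.27 → $486.00
Quarter 6: $486.00 +$2.92 interest = $488.92; pay $58.67 → $430.25
Quarter 7: $430.25 +$2.58 interest = $432.83; pay $51.94 → $380.89
Quarter 8: $380.89 +$2.29 interest = $383.18; pay $51.00 → $332.18
Quarter 9: $332.18 +$1.99 interest = $334.17; pay $51.00 → $283.17
Quarter 10: $283.17 +$1.70 interest = $284.87; pay $51.00 → $233.87
Quarter 11: $233.87 +$1.40 interest = $235.27; pay $51.00 → $184.27
Quarter 12: $184.27 +$1.11 interest = $185.38; pay $51.00 → $134.38
Quarter 13: $134.38 +$0.81 interest = $135.19; pay $51.00 → $84.19
Quarter 14: $84.19 +$0.51 interest = $84.70; pay $51.00 → $33.70
Quarter 15: $33.70 +$0.20 interest = $33.90; pay $33.90 → $0.00
Balance reaches $0.00 in quarter 15.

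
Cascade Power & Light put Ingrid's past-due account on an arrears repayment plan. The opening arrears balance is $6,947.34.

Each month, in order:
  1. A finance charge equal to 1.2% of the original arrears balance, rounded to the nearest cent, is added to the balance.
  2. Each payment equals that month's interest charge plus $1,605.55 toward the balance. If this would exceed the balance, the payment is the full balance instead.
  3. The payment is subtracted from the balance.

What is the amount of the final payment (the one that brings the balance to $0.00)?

Month 1: opening $6,947.34; interest $83.37 → $7,030.71; payment $1,688.92; balance $5,341.79
Month 2: opening $5,341.79; interest $83.37 → $5,425.16; payment $1,688.92; balance $3,736.24
Month 3: opening $3,736.24; interest $83.37 → $3,819.61; payment $1,688.92; balance $2,130.69
Month 4: opening $2,130.69; interest $83.37 → $2,214.06; payment $1,688.92; balance $525.14
Month 5: opening $525.14; interest $83.37 → $608.51; payment $608.51; balance $0.00

$608.51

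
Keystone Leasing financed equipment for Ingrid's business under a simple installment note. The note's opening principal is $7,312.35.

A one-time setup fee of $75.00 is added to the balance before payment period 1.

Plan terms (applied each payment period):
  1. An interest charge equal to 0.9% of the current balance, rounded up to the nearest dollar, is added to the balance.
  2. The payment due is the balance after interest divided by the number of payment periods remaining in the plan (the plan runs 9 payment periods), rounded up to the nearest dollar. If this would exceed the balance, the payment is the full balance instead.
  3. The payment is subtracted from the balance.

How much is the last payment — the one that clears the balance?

Payment period 1: opening $7,387.35; interest $67.00 → $7,454.35; payment $829.00; balance $6,625.35
Payment period 2: opening $6,625.35; interest $60.00 → $6,685.35; payment $836.00; balance $5,849.35
Payment period 3: opening $5,849.35; interest $53.00 → $5,902.35; payment $844.00; balance $5,058.35
Payment period 4: opening $5,058.35; interest $46.00 → $5,104.35; payment $851.00; balance $4,253.35
Payment period 5: opening $4,253.35; interest $39.00 → $4,292.35; payment $859.00; balance $3,433.35
Payment period 6: opening $3,433.35; interest $31.00 → $3,464.35; payment $867.00; balance $2,597.35
Payment period 7: opening $2,597.35; interest $24.00 → $2,621.35; payment $874.00; balance $1,747.35
Payment period 8: opening $1,747.35; interest $16.00 → $1,763.35; payment $882.00; balance $881.35
Payment period 9: opening $881.35; interest $8.00 → $889.35; payment $889.35; balance $0.00

$889.35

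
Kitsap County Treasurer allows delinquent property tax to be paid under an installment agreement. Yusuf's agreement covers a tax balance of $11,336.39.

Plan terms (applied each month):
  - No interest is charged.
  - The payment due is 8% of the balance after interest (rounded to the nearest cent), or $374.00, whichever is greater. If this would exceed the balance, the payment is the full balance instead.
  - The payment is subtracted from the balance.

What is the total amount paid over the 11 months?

$6,805.94

Month 1: opening $11,336.39; payment $906.91; balance $10,429.48
Month 2: opening $10,429.48; payment $834.36; balance $9,595.12
Month 3: opening $9,595.12; payment $767.61; balance $8,827.51
Month 4: opening $8,827.51; payment $706.20; balance $8,121.31
Month 5: opening $8,121.31; payment $649.70; balance $7,471.61
Month 6: opening $7,471.61; payment $597.73; balance $6,873.88
Month 7: opening $6,873.88; payment $549.91; balance $6,323.97
Month 8: opening $6,323.97; payment $505.92; balance $5,818.05
Month 9: opening $5,818.05; payment $465.44; balance $5,352.61
Month 10: opening $5,352.61; payment $428.21; balance $4,924.40
Month 11: opening $4,924.40; payment $393.95; balance $4,530.45
Total paid: $6,805.94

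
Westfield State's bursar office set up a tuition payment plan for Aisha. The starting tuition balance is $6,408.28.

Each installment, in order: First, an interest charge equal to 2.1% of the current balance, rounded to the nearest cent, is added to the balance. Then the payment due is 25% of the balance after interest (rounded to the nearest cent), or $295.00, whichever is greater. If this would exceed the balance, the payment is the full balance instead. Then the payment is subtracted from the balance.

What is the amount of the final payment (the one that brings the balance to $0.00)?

$152.43

Installment 1: $6,408.28 +$134.57 interest = $6,542.85; pay $1,635.71 → $4,907.14
Installment 2: $4,907.14 +$103.05 interest = $5,010.19; pay $1,252.55 → $3,757.64
Installment 3: $3,757.64 +$78.91 interest = $3,836.55; pay $959.14 → $2,877.41
Installment 4: $2,877.41 +$60.43 interest = $2,937.84; pay $734.46 → $2,203.38
Installment 5: $2,203.38 +$46.27 interest = $2,249.65; pay $562.41 → $1,687.24
Installment 6: $1,687.24 +$35.43 interest = $1,722.67; pay $430.67 → $1,292.00
Installment 7: $1,292.00 +$27.13 interest = $1,319.13; pay $329.78 → $989.35
Installment 8: $989.35 +$20.78 interest = $1,010.13; pay $295.00 → $715.13
Installment 9: $715.13 +$15.02 interest = $730.15; pay $295.00 → $435.15
Installment 10: $435.15 +$9.14 interest = $444.29; pay $295.00 → $149.29
Installment 11: $149.29 +$3.14 interest = $152.43; pay $152.43 → $0.00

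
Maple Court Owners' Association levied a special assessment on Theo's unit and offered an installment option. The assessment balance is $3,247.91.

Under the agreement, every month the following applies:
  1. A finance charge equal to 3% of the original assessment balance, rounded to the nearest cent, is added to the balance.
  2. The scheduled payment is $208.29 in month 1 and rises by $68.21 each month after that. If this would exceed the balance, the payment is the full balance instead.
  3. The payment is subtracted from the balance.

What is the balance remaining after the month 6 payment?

Month 1: $3,247.91 +$97.44 interest = $3,345.35; pay $208.29 → $3,137.06
Month 2: $3,137.06 +$97.44 interest = $3,234.50; pay $276.50 → $2,958.00
Month 3: $2,958.00 +$97.44 interest = $3,055.44; pay $344.71 → $2,710.73
Month 4: $2,710.73 +$97.44 interest = $2,808.17; pay $412.92 → $2,395.25
Month 5: $2,395.25 +$97.44 interest = $2,492.69; pay $481.13 → $2,011.56
Month 6: $2,011.56 +$97.44 interest = $2,109.00; pay $549.34 → $1,559.66

$1,559.66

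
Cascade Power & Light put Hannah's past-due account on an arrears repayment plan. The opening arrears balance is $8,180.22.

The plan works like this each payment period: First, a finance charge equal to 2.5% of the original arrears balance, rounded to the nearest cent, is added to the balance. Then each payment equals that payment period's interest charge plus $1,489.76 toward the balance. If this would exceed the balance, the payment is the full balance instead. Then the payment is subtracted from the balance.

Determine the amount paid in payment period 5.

$1,694.27

# | Opening | Interest | Payment | End bal
1 | $8,180.22 | $204.51 | $1,694.27 | $6,690.46
2 | $6,690.46 | $204.51 | $1,694.27 | $5,200.70
3 | $5,200.70 | $204.51 | $1,694.27 | $3,710.94
4 | $3,710.94 | $204.51 | $1,694.27 | $2,221.18
5 | $2,221.18 | $204.51 | $1,694.27 | $731.42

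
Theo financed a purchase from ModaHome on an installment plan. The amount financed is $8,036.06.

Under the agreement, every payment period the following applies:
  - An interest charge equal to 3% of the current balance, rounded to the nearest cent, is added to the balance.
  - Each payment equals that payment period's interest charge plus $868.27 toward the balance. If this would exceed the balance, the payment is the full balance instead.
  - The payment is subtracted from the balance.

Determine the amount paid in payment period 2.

# | Opening | Interest | Payment | End bal
1 | $8,036.06 | $241.08 | $1,109.35 | $7,167.79
2 | $7,167.79 | $215.03 | $1,083.30 | $6,299.52

$1,083.30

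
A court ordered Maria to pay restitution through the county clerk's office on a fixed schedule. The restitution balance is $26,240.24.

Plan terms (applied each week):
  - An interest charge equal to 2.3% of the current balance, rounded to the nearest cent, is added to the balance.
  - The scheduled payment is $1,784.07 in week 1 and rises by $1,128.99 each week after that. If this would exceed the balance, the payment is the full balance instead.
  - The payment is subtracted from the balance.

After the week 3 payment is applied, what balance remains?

Week 1: $26,240.24 +$603.53 interest = $26,843.77; pay $1,784.07 → $25,059.70
Week 2: $25,059.70 +$576.37 interest = $25,636.07; pay $2,913.06 → $22,723.01
Week 3: $22,723.01 +$522.63 interest = $23,245.64; pay $4,042.05 → $19,203.59

$19,203.59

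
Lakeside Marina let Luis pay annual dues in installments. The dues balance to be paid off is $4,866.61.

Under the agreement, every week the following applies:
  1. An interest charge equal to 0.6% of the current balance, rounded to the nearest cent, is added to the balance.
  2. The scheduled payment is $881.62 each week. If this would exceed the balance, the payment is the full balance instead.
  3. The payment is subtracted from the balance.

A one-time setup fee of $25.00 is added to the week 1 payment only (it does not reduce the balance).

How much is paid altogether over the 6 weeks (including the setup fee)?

$4,989.48

Week 1: opening $4,866.61; interest $29.20 → $4,895.81; payment $881.62 (+ $25.00 fee); balance $4,014.19
Week 2: opening $4,014.19; interest $24.09 → $4,038.28; payment $881.62; balance $3,156.66
Week 3: opening $3,156.66; interest $18.94 → $3,175.60; payment $881.62; balance $2,293.98
Week 4: opening $2,293.98; interest $13.76 → $2,307.74; payment $881.62; balance $1,426.12
Week 5: opening $1,426.12; interest $8.56 → $1,434.68; payment $881.62; balance $553.06
Week 6: opening $553.06; interest $3.32 → $556.38; payment $556.38; balance $0.00
Total paid: $4,989.48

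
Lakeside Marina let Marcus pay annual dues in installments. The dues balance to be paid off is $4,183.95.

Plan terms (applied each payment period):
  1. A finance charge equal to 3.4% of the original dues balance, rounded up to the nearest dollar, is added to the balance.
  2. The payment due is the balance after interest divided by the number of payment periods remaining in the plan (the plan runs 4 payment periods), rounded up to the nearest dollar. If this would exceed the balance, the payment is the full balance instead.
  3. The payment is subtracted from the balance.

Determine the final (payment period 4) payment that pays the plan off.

$1,342.95

Payment period 1: opening $4,183.95; interest $143.00 → $4,326.95; payment $1,082.00; balance $3,244.95
Payment period 2: opening $3,244.95; interest $143.00 → $3,387.95; payment $1,130.00; balance $2,257.95
Payment period 3: opening $2,257.95; interest $143.00 → $2,400.95; payment $1,201.00; balance $1,199.95
Payment period 4: opening $1,199.95; interest $143.00 → $1,342.95; payment $1,342.95; balance $0.00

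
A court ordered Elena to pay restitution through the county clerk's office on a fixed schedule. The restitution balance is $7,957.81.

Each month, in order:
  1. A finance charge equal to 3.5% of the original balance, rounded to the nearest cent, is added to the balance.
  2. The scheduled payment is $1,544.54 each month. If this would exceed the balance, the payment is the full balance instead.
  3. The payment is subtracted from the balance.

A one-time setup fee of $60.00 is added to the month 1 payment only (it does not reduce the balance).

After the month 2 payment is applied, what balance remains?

Month 1: $7,957.81 +$278.52 interest = $8,236.33; pay $1,544.54 (+ $60.00 fee) → $6,691.79
Month 2: $6,691.79 +$278.52 interest = $6,970.31; pay $1,544.54 → $5,425.77

$5,425.77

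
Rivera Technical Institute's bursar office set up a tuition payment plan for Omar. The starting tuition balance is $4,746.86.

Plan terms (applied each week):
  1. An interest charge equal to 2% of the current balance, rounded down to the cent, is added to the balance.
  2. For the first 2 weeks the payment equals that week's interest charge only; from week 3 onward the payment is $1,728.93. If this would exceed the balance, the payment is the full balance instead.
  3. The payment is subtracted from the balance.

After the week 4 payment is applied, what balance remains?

Week 1: $4,746.86 +$94.93 interest = $4,841.79; pay $94.93 → $4,746.86
Week 2: $4,746.86 +$94.93 interest = $4,841.79; pay $94.93 → $4,746.86
Week 3: $4,746.86 +$94.93 interest = $4,841.79; pay $1,728.93 → $3,112.86
Week 4: $3,112.86 +$62.25 interest = $3,175.11; pay $1,728.93 → $1,446.18

$1,446.18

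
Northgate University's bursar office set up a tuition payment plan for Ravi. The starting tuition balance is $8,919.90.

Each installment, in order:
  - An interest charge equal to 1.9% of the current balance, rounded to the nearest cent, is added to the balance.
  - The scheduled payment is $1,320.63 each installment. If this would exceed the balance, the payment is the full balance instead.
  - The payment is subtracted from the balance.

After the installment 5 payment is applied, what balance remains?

Installment 1: $8,919.90 +$169.48 interest = $9,089.38; pay $1,320.63 → $7,768.75
Installment 2: $7,768.75 +$147.61 interest = $7,916.36; pay $1,320.63 → $6,595.73
Installment 3: $6,595.73 +$125.32 interest = $6,721.05; pay $1,320.63 → $5,400.42
Installment 4: $5,400.42 +$102.61 interest = $5,503.03; pay $1,320.63 → $4,182.40
Installment 5: $4,182.40 +$79.47 interest = $4,261.87; pay $1,320.63 → $2,941.24

$2,941.24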